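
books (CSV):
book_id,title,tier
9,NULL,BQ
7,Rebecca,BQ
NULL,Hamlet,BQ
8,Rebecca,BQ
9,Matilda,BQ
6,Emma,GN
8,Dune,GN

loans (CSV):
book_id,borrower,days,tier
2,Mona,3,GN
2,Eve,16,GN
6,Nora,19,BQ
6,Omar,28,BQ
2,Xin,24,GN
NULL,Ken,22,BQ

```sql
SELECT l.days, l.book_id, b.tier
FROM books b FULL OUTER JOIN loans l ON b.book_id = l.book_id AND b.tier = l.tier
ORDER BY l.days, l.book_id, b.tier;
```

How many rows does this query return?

13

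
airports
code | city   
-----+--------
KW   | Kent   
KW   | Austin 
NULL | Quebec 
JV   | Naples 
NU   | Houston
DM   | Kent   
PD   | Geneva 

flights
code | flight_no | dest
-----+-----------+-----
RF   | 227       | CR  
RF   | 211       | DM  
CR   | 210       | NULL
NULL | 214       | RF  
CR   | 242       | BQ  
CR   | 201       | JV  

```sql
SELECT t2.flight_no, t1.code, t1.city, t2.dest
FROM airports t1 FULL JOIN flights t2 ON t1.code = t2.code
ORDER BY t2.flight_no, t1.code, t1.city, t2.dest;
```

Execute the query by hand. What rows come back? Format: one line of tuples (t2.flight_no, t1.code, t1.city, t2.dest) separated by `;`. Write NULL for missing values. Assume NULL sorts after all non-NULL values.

(201, NULL, NULL, JV); (210, NULL, NULL, NULL); (211, NULL, NULL, DM); (214, NULL, NULL, RF); (227, NULL, NULL, CR); (242, NULL, NULL, BQ); (NULL, DM, Kent, NULL); (NULL, JV, Naples, NULL); (NULL, KW, Austin, NULL); (NULL, KW, Kent, NULL); (NULL, NU, Houston, NULL); (NULL, PD, Geneva, NULL); (NULL, NULL, Quebec, NULL)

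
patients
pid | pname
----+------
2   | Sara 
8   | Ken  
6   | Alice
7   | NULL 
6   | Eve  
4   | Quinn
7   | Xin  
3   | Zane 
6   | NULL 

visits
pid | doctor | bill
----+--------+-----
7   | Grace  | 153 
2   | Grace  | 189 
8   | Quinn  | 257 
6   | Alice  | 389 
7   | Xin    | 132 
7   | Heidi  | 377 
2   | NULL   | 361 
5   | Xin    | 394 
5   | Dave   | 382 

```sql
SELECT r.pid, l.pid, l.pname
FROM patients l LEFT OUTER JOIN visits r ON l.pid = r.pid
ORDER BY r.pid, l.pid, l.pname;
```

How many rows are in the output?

14

LEFT JOIN keeps every row from `patients`; unmatched rows get NULL for `visits`'s columns.
Matching on l.pid = r.pid.
- l row (pid=2): matches 2 r row(s) → 2 output row(s).
- l row (pid=8): matches 1 r row(s) → 1 output row(s).
- l row (pid=6): matches 1 r row(s) → 1 output row(s).
- l row (pid=7): matches 3 r row(s) → 3 output row(s).
- l row (pid=6): matches 1 r row(s) → 1 output row(s).
- l row (pid=4): no match → kept, r columns NULL.
- l row (pid=7): matches 3 r row(s) → 3 output row(s).
- l row (pid=3): no match → kept, r columns NULL.
- l row (pid=6): matches 1 r row(s) → 1 output row(s).
Total: 12 matched + 2 padded = 14 rows.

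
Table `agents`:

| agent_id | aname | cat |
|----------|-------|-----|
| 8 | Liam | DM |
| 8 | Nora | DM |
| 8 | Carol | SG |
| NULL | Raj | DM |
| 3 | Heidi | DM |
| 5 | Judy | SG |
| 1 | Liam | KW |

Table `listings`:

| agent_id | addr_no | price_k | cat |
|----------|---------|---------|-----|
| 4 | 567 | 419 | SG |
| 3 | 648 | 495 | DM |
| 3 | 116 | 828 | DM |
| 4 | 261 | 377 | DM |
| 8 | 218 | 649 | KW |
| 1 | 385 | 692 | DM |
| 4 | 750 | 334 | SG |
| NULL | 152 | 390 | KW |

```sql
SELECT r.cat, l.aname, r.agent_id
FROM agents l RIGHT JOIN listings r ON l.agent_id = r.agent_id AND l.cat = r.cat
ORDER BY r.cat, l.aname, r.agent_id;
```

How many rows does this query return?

8

RIGHT JOIN keeps every row from `listings`; unmatched rows get NULL for `agents`'s columns.
Matching on l.agent_id = r.agent_id AND l.cat = r.cat. A NULL in a compared column never satisfies the condition.
Matched pairs: 2; unmatched r rows kept: 6.
Total: 2 matched + 6 padded = 8 rows.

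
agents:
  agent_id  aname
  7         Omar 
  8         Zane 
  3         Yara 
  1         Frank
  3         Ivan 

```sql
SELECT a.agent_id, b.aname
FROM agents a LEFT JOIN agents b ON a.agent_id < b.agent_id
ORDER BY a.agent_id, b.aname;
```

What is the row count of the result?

LEFT JOIN keeps every row from `agents a`; unmatched rows get NULL for `agents b`'s columns.
Matching on a.agent_id < b.agent_id.
- a[0] agent_id=7 → 1 match(es) in b → 1 row(s).
- a[1] agent_id=8 → no match; kept with NULLs on the b side.
- a[2] agent_id=3 → 2 match(es) in b → 2 row(s).
- a[3] agent_id=1 → 4 match(es) in b → 4 row(s).
- a[4] agent_id=3 → 2 match(es) in b → 2 row(s).
Total: 9 matched + 1 padded = 10 rows.

10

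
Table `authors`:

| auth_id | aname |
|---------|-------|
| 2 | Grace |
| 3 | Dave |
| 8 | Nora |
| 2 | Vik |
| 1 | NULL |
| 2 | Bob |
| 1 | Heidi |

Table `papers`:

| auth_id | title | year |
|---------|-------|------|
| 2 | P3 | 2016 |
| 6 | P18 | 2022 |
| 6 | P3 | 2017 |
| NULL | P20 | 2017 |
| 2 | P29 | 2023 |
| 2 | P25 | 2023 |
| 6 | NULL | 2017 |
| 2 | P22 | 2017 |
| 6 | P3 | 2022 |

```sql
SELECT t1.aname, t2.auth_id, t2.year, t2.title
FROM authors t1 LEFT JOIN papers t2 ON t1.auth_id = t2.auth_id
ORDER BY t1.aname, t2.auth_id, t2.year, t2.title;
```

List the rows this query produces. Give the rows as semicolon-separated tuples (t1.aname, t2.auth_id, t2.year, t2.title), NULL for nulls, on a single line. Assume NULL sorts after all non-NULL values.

LEFT JOIN keeps every row from `authors`; unmatched rows get NULL for `papers`'s columns.
Matching on t1.auth_id = t2.auth_id. A NULL in a compared column never satisfies the condition.
- t1 (auth_id=2) pairs with 4 row(s) of t2.
- t1 (auth_id=3) has no partner → padded with NULL.
- t1 (auth_id=8) has no partner → padded with NULL.
- t1 (auth_id=2) pairs with 4 row(s) of t2.
- t1 (auth_id=1) has no partner → padded with NULL.
- t1 (auth_id=2) pairs with 4 row(s) of t2.
- t1 (auth_id=1) has no partner → padded with NULL.

(Bob, 2, 2016, P3); (Bob, 2, 2017, P22); (Bob, 2, 2023, P25); (Bob, 2, 2023, P29); (Dave, NULL, NULL, NULL); (Grace, 2, 2016, P3); (Grace, 2, 2017, P22); (Grace, 2, 2023, P25); (Grace, 2, 2023, P29); (Heidi, NULL, NULL, NULL); (Nora, NULL, NULL, NULL); (Vik, 2, 2016, P3); (Vik, 2, 2017, P22); (Vik, 2, 2023, P25); (Vik, 2, 2023, P29); (NULL, NULL, NULL, NULL)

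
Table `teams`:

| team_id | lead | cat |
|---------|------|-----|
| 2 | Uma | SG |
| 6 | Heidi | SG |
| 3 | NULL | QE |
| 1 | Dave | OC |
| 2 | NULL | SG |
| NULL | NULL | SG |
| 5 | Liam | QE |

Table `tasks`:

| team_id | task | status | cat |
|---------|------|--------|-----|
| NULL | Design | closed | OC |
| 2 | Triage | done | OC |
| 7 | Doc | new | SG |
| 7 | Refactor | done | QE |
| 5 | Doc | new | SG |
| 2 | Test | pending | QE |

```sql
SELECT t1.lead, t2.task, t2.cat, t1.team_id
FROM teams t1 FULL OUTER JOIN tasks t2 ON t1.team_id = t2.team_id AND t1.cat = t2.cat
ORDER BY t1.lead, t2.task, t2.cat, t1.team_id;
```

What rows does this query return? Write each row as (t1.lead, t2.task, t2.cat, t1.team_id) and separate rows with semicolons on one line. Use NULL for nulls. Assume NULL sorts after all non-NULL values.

(Dave, NULL, NULL, 1); (Heidi, NULL, NULL, 6); (Liam, NULL, NULL, 5); (Uma, NULL, NULL, 2); (NULL, Design, OC, NULL); (NULL, Doc, SG, NULL); (NULL, Doc, SG, NULL); (NULL, Refactor, QE, NULL); (NULL, Test, QE, NULL); (NULL, Triage, OC, NULL); (NULL, NULL, NULL, 2); (NULL, NULL, NULL, 3); (NULL, NULL, NULL, NULL)

FULL OUTER JOIN keeps every row from both sides; unmatched rows get NULL for the other side's columns.
Matching on t1.team_id = t2.team_id AND t1.cat = t2.cat. A NULL in a compared column never satisfies the condition.
Matched pairs: 0; unmatched t1 rows kept: 7; unmatched t2 rows kept: 6.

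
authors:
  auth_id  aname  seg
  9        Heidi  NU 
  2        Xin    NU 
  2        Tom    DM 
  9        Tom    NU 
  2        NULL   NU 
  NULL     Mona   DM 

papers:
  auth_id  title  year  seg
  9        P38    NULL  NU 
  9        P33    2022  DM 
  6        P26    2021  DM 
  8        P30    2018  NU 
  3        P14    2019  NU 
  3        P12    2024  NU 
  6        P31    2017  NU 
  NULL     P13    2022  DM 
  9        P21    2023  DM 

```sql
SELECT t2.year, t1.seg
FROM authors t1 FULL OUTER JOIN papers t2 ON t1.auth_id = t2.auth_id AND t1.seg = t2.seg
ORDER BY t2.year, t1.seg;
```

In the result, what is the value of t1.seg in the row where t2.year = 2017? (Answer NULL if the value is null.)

NULL

FULL OUTER JOIN keeps every row from both sides; unmatched rows get NULL for the other side's columns.
Matching on t1.auth_id = t2.auth_id AND t1.seg = t2.seg. A NULL in a compared column never satisfies the condition.
Matched pairs: 2; unmatched t1 rows kept: 4; unmatched t2 rows kept: 8.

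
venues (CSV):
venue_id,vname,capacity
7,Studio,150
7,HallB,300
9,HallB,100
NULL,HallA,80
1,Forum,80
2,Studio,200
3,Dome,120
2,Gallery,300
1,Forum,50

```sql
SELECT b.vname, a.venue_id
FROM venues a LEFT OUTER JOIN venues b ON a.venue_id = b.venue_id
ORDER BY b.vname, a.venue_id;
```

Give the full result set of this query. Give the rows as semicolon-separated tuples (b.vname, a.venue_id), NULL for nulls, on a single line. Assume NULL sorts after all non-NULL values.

(Dome, 3); (Forum, 1); (Forum, 1); (Forum, 1); (Forum, 1); (Gallery, 2); (Gallery, 2); (HallB, 7); (HallB, 7); (HallB, 9); (Studio, 2); (Studio, 2); (Studio, 7); (Studio, 7); (NULL, NULL)

LEFT JOIN keeps every row from `venues a`; unmatched rows get NULL for `venues b`'s columns.
Matching on a.venue_id = b.venue_id. A NULL in a compared column never satisfies the condition.
- a row (venue_id=7): matches 2 b row(s) → 2 output row(s).
- a row (venue_id=7): matches 2 b row(s) → 2 output row(s).
- a row (venue_id=9): matches 1 b row(s) → 1 output row(s).
- a row (venue_id=NULL): no match → kept, b columns NULL.
- a row (venue_id=1): matches 2 b row(s) → 2 output row(s).
- a row (venue_id=2): matches 2 b row(s) → 2 output row(s).
- a row (venue_id=3): matches 1 b row(s) → 1 output row(s).
- a row (venue_id=2): matches 2 b row(s) → 2 output row(s).
- a row (venue_id=1): matches 2 b row(s) → 2 output row(s).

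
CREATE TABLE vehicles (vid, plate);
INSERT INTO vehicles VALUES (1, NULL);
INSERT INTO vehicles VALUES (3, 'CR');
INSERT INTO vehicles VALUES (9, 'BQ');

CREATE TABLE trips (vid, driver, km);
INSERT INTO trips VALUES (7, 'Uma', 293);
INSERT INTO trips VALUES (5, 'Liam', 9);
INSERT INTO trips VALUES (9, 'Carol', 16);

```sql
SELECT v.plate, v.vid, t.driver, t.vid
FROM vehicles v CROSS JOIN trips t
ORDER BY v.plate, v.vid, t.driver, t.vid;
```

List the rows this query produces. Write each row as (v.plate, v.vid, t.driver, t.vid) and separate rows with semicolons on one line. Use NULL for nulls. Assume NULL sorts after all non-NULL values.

CROSS JOIN pairs every row of `vehicles` with every row of `trips`: 3 × 3 = 9 rows.
After projecting and ordering:
v.plate | v.vid | t.driver | t.vid
BQ | 9 | Carol | 9
BQ | 9 | Liam | 5
BQ | 9 | Uma | 7
CR | 3 | Carol | 9
CR | 3 | Liam | 5
CR | 3 | Uma | 7
NULL | 1 | Carol | 9
NULL | 1 | Liam | 5
NULL | 1 | Uma | 7

(BQ, 9, Carol, 9); (BQ, 9, Liam, 5); (BQ, 9, Uma, 7); (CR, 3, Carol, 9); (CR, 3, Liam, 5); (CR, 3, Uma, 7); (NULL, 1, Carol, 9); (NULL, 1, Liam, 5); (NULL, 1, Uma, 7)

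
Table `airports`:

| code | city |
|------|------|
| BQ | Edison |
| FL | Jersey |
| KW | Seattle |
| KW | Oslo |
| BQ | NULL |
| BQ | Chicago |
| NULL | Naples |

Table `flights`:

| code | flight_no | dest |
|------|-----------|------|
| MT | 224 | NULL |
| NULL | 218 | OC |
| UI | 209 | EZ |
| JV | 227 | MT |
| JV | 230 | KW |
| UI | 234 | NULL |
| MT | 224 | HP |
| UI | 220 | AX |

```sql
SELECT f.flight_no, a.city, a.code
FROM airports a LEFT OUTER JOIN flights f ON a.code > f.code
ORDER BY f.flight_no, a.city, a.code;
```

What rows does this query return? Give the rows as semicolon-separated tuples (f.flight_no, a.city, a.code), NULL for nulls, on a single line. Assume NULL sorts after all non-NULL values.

LEFT JOIN keeps every row from `airports`; unmatched rows get NULL for `flights`'s columns.
Matching on a.code > f.code. A NULL in a compared column never satisfies the condition.
Matched pairs: 4; unmatched a rows kept: 5.

(227, Oslo, KW); (227, Seattle, KW); (230, Oslo, KW); (230, Seattle, KW); (NULL, Chicago, BQ); (NULL, Edison, BQ); (NULL, Jersey, FL); (NULL, Naples, NULL); (NULL, NULL, BQ)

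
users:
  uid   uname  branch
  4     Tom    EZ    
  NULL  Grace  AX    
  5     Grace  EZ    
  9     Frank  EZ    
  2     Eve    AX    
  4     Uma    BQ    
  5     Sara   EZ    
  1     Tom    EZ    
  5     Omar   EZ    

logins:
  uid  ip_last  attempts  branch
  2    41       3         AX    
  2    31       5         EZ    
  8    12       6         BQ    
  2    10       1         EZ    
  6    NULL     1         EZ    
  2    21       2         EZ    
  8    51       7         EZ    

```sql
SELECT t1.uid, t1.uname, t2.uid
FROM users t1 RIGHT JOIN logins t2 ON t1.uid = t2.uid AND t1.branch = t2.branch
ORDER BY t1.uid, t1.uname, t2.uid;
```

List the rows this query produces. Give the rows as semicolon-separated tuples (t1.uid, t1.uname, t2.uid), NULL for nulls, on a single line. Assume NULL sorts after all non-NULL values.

(2, Eve, 2); (NULL, NULL, 2); (NULL, NULL, 2); (NULL, NULL, 2); (NULL, NULL, 6); (NULL, NULL, 8); (NULL, NULL, 8)

RIGHT JOIN keeps every row from `logins`; unmatched rows get NULL for `users`'s columns.
Matching on t1.uid = t2.uid AND t1.branch = t2.branch. A NULL in a compared column never satisfies the condition.
- uid=4, branch=EZ: no matching t2 row.
- uid=NULL, branch=AX: no matching t2 row.
- uid=5, branch=EZ: no matching t2 row.
- uid=9, branch=EZ: no matching t2 row.
- uid=2, branch=AX: 1 matching t2 row(s), so 1 row(s) emitted.
- uid=4, branch=BQ: no matching t2 row.
- uid=5, branch=EZ: no matching t2 row.
- uid=1, branch=EZ: no matching t2 row.
- uid=5, branch=EZ: no matching t2 row.
- plus 6 unmatched t2 row(s), each kept with NULL t1 columns.
After projecting and ordering:
t1.uid | t1.uname | t2.uid
2 | Eve | 2
NULL | NULL | 2
NULL | NULL | 2
NULL | NULL | 2
NULL | NULL | 6
NULL | NULL | 8
NULL | NULL | 8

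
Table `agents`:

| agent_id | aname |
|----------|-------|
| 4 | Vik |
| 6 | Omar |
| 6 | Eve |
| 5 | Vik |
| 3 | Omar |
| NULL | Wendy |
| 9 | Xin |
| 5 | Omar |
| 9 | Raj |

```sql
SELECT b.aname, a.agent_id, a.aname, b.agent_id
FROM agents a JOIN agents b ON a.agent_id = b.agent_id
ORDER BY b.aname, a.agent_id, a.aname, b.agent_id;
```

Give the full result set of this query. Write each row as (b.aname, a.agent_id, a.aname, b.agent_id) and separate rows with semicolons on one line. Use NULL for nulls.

(Eve, 6, Eve, 6); (Eve, 6, Omar, 6); (Omar, 3, Omar, 3); (Omar, 5, Omar, 5); (Omar, 5, Vik, 5); (Omar, 6, Eve, 6); (Omar, 6, Omar, 6); (Raj, 9, Raj, 9); (Raj, 9, Xin, 9); (Vik, 4, Vik, 4); (Vik, 5, Omar, 5); (Vik, 5, Vik, 5); (Xin, 9, Raj, 9); (Xin, 9, Xin, 9)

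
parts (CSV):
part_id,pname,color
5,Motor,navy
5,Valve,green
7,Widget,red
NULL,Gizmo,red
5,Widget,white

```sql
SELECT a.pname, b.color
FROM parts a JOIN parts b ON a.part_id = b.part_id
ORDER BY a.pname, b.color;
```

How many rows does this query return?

10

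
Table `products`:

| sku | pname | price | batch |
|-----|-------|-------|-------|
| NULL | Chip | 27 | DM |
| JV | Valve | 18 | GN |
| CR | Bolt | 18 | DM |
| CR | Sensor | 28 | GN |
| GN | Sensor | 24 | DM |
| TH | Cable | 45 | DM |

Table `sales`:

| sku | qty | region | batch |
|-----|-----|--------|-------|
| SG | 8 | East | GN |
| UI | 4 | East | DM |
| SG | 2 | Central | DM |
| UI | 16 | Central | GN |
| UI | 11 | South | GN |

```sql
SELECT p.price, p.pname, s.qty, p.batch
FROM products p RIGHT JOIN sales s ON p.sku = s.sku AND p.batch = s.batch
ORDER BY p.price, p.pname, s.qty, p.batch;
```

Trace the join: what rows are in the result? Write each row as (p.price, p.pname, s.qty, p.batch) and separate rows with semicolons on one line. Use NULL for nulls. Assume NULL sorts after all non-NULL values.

(NULL, NULL, 2, NULL); (NULL, NULL, 4, NULL); (NULL, NULL, 8, NULL); (NULL, NULL, 11, NULL); (NULL, NULL, 16, NULL)

RIGHT JOIN keeps every row from `sales`; unmatched rows get NULL for `products`'s columns.
Matching on p.sku = s.sku AND p.batch = s.batch. A NULL in a compared column never satisfies the condition.
Matched pairs: 0; unmatched s rows kept: 5.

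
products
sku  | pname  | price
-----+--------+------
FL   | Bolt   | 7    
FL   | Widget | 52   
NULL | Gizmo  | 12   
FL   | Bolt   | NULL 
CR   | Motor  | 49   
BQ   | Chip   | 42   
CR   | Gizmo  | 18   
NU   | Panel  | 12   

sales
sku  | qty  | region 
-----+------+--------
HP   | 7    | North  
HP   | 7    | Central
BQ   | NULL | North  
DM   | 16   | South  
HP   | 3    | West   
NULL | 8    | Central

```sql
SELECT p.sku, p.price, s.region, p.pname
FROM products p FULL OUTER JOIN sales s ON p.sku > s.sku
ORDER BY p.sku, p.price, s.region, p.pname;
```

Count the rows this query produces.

16

FULL OUTER JOIN keeps every row from both sides; unmatched rows get NULL for the other side's columns.
Matching on p.sku > s.sku. A NULL in a compared column never satisfies the condition.
- sku=FL: 2 matching s row(s), so 2 row(s) emitted.
- sku=FL: 2 matching s row(s), so 2 row(s) emitted.
- sku=NULL: no s row matches, row kept with s columns NULL.
- sku=FL: 2 matching s row(s), so 2 row(s) emitted.
- sku=CR: 1 matching s row(s), so 1 row(s) emitted.
- sku=BQ: no s row matches, row kept with s columns NULL.
- sku=CR: 1 matching s row(s), so 1 row(s) emitted.
- sku=NU: 5 matching s row(s), so 5 row(s) emitted.
- 1 row(s) from s found no p partner → padded with NULL.
Total: 13 matched + 3 padded = 16 rows.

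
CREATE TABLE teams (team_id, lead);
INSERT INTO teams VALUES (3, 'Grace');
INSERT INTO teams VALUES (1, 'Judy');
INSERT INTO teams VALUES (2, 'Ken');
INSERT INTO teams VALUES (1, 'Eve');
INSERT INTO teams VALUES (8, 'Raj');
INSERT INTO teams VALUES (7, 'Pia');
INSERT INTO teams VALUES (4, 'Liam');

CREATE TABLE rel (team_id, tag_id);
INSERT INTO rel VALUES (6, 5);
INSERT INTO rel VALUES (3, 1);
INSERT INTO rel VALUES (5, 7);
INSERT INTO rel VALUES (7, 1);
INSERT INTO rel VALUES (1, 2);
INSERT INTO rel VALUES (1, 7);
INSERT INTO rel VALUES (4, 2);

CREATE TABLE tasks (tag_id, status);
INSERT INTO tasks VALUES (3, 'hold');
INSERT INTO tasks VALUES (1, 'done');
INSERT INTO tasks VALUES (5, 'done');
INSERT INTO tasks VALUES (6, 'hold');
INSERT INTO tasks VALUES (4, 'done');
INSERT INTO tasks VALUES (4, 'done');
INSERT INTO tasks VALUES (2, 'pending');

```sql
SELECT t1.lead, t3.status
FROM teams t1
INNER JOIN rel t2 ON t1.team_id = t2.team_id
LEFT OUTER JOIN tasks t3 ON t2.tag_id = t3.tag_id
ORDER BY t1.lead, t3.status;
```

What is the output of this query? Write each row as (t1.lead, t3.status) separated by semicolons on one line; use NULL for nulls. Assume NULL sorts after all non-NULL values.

Joins associate left-to-right: teams INNER JOIN rel on team_id gives 7 intermediate row(s).
Then LEFT JOIN `tasks t3` on tag_id: each of those 7 rows is kept; rows whose t2.tag_id has no match in t3 get NULL for t3's columns.

(Eve, pending); (Eve, NULL); (Grace, done); (Judy, pending); (Judy, NULL); (Liam, pending); (Pia, done)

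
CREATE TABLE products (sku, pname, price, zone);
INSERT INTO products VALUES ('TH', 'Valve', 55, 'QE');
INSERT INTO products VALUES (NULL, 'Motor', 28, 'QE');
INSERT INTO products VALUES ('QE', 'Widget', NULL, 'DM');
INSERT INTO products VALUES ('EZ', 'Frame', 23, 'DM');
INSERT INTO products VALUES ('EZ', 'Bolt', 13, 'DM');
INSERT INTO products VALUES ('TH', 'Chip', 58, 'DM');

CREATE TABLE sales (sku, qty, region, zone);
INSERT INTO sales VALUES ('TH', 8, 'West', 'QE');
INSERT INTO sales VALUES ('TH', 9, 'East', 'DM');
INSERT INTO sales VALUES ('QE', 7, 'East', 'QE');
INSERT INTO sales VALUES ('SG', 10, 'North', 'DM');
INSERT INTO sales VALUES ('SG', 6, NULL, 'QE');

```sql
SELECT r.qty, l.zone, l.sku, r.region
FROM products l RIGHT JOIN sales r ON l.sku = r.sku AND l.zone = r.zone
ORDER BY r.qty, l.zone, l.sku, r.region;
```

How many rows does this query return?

5

RIGHT JOIN keeps every row from `sales`; unmatched rows get NULL for `products`'s columns.
Matching on l.sku = r.sku AND l.zone = r.zone. A NULL in a compared column never satisfies the condition.
- l (sku=TH, zone=QE) pairs with 1 row(s) of r.
- l (sku=NULL, zone=QE) has no partner in r.
- l (sku=QE, zone=DM) has no partner in r.
- l (sku=EZ, zone=DM) has no partner in r.
- l (sku=EZ, zone=DM) has no partner in r.
- l (sku=TH, zone=DM) pairs with 1 row(s) of r.
- 3 r row(s) had no l match → kept, l columns NULL.
Total: 2 matched + 3 padded = 5 rows.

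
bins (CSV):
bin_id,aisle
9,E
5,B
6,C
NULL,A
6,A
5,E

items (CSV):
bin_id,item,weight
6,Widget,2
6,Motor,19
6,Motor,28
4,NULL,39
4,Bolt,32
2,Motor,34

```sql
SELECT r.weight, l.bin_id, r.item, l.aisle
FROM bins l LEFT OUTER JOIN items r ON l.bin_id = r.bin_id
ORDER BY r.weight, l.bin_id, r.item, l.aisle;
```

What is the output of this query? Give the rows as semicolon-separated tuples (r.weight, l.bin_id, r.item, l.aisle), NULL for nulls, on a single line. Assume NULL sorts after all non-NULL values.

(2, 6, Widget, A); (2, 6, Widget, C); (19, 6, Motor, A); (19, 6, Motor, C); (28, 6, Motor, A); (28, 6, Motor, C); (NULL, 5, NULL, B); (NULL, 5, NULL, E); (NULL, 9, NULL, E); (NULL, NULL, NULL, A)

LEFT JOIN keeps every row from `bins`; unmatched rows get NULL for `items`'s columns.
Matching on l.bin_id = r.bin_id. A NULL in a compared column never satisfies the condition.
Matched pairs: 6; unmatched l rows kept: 4.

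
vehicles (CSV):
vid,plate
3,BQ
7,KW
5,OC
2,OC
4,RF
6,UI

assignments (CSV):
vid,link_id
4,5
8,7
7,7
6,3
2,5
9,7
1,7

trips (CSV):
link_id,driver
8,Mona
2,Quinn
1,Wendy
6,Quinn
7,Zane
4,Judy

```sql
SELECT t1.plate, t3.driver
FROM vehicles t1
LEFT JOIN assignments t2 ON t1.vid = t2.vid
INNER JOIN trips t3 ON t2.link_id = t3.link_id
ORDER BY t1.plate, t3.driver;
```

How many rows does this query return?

1

Evaluate left to right. First `vehicles t1 LEFT JOIN assignments t2` on vid: 6 row(s).
Then INNER JOIN `trips t3` on link_id: keep only rows whose t2.link_id appears in t3.
Result: 1 row(s).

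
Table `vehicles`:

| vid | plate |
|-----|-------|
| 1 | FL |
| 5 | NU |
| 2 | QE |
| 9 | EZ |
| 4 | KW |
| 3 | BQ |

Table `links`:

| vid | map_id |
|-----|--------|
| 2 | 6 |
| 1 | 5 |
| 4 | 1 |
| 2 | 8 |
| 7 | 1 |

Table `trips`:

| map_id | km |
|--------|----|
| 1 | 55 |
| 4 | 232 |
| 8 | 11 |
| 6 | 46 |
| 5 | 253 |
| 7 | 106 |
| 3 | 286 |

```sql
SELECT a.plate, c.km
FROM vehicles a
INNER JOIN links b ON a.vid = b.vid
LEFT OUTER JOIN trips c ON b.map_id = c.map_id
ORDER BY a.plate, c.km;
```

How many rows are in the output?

Step 1 — a INNER JOIN b on vid → 4 row(s).
Then LEFT JOIN `trips c` on map_id: each of those 4 rows is kept; rows whose b.map_id has no match in c get NULL for c's columns.
Result: 4 row(s).

4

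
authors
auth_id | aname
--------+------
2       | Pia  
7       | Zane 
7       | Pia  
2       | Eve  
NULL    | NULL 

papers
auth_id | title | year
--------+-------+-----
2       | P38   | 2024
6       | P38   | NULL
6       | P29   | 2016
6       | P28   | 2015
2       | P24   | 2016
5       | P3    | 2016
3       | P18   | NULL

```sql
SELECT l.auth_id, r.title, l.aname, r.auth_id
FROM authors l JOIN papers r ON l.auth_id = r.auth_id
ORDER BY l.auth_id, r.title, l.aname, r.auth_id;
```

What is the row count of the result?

INNER JOIN keeps only pairs where the ON condition holds.
Matching on l.auth_id = r.auth_id. A NULL in a compared column never satisfies the condition.
Matched pairs: 4.
Total: 4 rows.

4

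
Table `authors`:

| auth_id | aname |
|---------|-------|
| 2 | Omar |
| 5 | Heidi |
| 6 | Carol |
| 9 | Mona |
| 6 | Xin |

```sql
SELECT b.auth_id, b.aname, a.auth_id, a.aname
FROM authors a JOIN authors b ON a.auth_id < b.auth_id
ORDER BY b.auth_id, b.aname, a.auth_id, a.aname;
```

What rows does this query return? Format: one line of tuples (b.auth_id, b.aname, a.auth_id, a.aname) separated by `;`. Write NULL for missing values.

INNER JOIN keeps only pairs where the ON condition holds.
Matching on a.auth_id < b.auth_id.
- auth_id=2: 4 matching b row(s), so 4 row(s) emitted.
- auth_id=5: 3 matching b row(s), so 3 row(s) emitted.
- auth_id=6: 1 matching b row(s), so 1 row(s) emitted.
- auth_id=9: no matching b row, dropped.
- auth_id=6: 1 matching b row(s), so 1 row(s) emitted.
After projecting and ordering:
b.auth_id | b.aname | a.auth_id | a.aname
5 | Heidi | 2 | Omar
6 | Carol | 2 | Omar
6 | Carol | 5 | Heidi
6 | Xin | 2 | Omar
6 | Xin | 5 | Heidi
9 | Mona | 2 | Omar
9 | Mona | 5 | Heidi
9 | Mona | 6 | Carol
9 | Mona | 6 | Xin

(5, Heidi, 2, Omar); (6, Carol, 2, Omar); (6, Carol, 5, Heidi); (6, Xin, 2, Omar); (6, Xin, 5, Heidi); (9, Mona, 2, Omar); (9, Mona, 5, Heidi); (9, Mona, 6, Carol); (9, Mona, 6, Xin)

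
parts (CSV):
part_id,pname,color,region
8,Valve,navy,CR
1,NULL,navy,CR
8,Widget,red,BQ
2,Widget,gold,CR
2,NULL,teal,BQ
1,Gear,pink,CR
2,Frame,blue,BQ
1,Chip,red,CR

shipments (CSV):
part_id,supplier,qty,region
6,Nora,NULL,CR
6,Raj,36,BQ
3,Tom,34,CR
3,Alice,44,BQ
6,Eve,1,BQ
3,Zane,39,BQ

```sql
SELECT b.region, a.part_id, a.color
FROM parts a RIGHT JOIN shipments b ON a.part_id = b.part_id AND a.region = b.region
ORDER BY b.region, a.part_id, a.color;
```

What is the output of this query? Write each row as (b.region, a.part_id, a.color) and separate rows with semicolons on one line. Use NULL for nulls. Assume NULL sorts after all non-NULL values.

RIGHT JOIN keeps every row from `shipments`; unmatched rows get NULL for `parts`'s columns.
Matching on a.part_id = b.part_id AND a.region = b.region.
- a row (part_id=8, region=CR): no match.
- a row (part_id=1, region=CR): no match.
- a row (part_id=8, region=BQ): no match.
- a row (part_id=2, region=CR): no match.
- a row (part_id=2, region=BQ): no match.
- a row (part_id=1, region=CR): no match.
- a row (part_id=2, region=BQ): no match.
- a row (part_id=1, region=CR): no match.
- 6 b row(s) had no a match → kept, a columns NULL.
After projecting and ordering:
b.region | a.part_id | a.color
BQ | NULL | NULL
BQ | NULL | NULL
BQ | NULL | NULL
BQ | NULL | NULL
CR | NULL | NULL
CR | NULL | NULL

(BQ, NULL, NULL); (BQ, NULL, NULL); (BQ, NULL, NULL); (BQ, NULL, NULL); (CR, NULL, NULL); (CR, NULL, NULL)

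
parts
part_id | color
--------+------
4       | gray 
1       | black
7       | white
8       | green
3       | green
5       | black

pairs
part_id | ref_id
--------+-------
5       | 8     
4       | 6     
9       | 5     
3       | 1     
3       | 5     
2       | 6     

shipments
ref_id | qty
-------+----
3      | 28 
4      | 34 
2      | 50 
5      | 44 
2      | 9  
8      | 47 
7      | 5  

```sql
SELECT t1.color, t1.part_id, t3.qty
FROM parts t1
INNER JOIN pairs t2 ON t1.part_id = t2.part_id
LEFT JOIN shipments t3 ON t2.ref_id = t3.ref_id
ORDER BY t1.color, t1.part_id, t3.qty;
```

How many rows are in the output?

Evaluate left to right. First `parts t1 INNER JOIN pairs t2` on part_id: 4 row(s).
Then LEFT JOIN `shipments t3` on ref_id: each of those 4 rows is kept; rows whose t2.ref_id has no match in t3 get NULL for t3's columns.
Result: 4 row(s).

4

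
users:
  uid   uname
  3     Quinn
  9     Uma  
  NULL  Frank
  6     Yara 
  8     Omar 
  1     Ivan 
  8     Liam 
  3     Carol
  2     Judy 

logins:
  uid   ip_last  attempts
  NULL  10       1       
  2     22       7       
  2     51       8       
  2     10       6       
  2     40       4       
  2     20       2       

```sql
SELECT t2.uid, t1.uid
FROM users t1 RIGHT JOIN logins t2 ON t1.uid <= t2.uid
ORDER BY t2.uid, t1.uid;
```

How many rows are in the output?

11

RIGHT JOIN keeps every row from `logins`; unmatched rows get NULL for `users`'s columns.
Matching on t1.uid <= t2.uid. A NULL in a compared column never satisfies the condition.
- t1[0] uid=3 → no match.
- t1[1] uid=9 → no match.
- t1[2] uid=NULL → no match.
- t1[3] uid=6 → no match.
- t1[4] uid=8 → no match.
- t1[5] uid=1 → 5 match(es) in t2 → 5 row(s).
- t1[6] uid=8 → no match.
- t1[7] uid=3 → no match.
- t1[8] uid=2 → 5 match(es) in t2 → 5 row(s).
- plus 1 unmatched t2 row(s), each kept with NULL t1 columns.
Total: 10 matched + 1 padded = 11 rows.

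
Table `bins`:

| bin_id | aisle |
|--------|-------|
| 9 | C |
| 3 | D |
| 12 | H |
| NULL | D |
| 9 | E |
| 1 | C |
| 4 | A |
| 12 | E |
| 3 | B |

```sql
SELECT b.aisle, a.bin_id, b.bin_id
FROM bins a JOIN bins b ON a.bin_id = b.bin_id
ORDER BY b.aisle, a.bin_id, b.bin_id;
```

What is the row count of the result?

14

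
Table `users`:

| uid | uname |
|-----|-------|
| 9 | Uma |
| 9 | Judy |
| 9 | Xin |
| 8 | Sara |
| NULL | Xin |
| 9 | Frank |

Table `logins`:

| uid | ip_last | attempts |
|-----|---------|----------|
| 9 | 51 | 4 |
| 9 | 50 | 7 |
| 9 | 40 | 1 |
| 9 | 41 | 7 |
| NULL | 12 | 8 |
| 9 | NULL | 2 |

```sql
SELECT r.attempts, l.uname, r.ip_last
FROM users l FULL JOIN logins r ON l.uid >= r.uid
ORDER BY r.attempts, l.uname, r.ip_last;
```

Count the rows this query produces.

23

FULL OUTER JOIN keeps every row from both sides; unmatched rows get NULL for the other side's columns.
Matching on l.uid >= r.uid. A NULL in a compared column never satisfies the condition.
- uid=9: 5 matching r row(s), so 5 row(s) emitted.
- uid=9: 5 matching r row(s), so 5 row(s) emitted.
- uid=9: 5 matching r row(s), so 5 row(s) emitted.
- uid=8: no r row matches, row kept with r columns NULL.
- uid=NULL: no r row matches, row kept with r columns NULL.
- uid=9: 5 matching r row(s), so 5 row(s) emitted.
- 1 row(s) from r found no l partner → padded with NULL.
Total: 20 matched + 3 padded = 23 rows.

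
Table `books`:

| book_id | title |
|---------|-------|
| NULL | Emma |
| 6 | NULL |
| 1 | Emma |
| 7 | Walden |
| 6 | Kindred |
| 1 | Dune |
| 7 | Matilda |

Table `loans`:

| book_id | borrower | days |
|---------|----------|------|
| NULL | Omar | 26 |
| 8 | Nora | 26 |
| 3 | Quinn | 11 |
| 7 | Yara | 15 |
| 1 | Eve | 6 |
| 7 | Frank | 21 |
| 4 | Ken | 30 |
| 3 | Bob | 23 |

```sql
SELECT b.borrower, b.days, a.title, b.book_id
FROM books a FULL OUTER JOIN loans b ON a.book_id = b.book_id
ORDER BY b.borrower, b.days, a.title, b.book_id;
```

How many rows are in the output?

14

FULL OUTER JOIN keeps every row from both sides; unmatched rows get NULL for the other side's columns.
Matching on a.book_id = b.book_id. A NULL in a compared column never satisfies the condition.
- book_id=NULL: no b row matches, row kept with b columns NULL.
- book_id=6: no b row matches, row kept with b columns NULL.
- book_id=1: 1 matching b row(s), so 1 row(s) emitted.
- book_id=7: 2 matching b row(s), so 2 row(s) emitted.
- book_id=6: no b row matches, row kept with b columns NULL.
- book_id=1: 1 matching b row(s), so 1 row(s) emitted.
- book_id=7: 2 matching b row(s), so 2 row(s) emitted.
- plus 5 unmatched b row(s), each kept with NULL a columns.
Total: 6 matched + 8 padded = 14 rows.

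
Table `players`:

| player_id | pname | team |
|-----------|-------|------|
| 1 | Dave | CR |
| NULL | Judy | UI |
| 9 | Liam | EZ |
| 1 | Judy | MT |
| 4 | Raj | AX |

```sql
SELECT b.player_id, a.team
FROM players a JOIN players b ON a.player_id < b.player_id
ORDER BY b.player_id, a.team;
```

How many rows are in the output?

INNER JOIN keeps only pairs where the ON condition holds.
Matching on a.player_id < b.player_id. A NULL in a compared column never satisfies the condition.
Matched pairs: 5.
Total: 5 rows.

5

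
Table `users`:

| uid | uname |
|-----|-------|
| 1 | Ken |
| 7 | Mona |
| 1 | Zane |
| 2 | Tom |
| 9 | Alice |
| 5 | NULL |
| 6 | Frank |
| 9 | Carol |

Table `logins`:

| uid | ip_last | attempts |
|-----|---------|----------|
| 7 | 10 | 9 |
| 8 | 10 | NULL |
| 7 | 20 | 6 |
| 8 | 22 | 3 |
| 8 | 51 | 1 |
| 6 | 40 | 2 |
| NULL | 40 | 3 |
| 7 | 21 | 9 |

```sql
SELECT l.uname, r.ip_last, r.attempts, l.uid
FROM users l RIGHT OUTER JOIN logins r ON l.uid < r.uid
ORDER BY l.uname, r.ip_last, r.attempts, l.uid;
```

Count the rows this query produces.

38

RIGHT JOIN keeps every row from `logins`; unmatched rows get NULL for `users`'s columns.
Matching on l.uid < r.uid. A NULL in a compared column never satisfies the condition.
- l row (uid=1): matches 7 r row(s) → 7 output row(s).
- l row (uid=7): matches 3 r row(s) → 3 output row(s).
- l row (uid=1): matches 7 r row(s) → 7 output row(s).
- l row (uid=2): matches 7 r row(s) → 7 output row(s).
- l row (uid=9): no match.
- l row (uid=5): matches 7 r row(s) → 7 output row(s).
- l row (uid=6): matches 6 r row(s) → 6 output row(s).
- l row (uid=9): no match.
- 1 row(s) from r found no l partner → padded with NULL.
Total: 37 matched + 1 padded = 38 rows.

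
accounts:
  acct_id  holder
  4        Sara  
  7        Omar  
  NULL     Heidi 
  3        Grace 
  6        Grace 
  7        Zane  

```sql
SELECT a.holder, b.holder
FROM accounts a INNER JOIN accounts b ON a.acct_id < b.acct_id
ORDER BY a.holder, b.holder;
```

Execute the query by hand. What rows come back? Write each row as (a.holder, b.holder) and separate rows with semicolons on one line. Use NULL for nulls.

(Grace, Grace); (Grace, Omar); (Grace, Omar); (Grace, Sara); (Grace, Zane); (Grace, Zane); (Sara, Grace); (Sara, Omar); (Sara, Zane)

INNER JOIN keeps only pairs where the ON condition holds.
Matching on a.acct_id < b.acct_id. A NULL in a compared column never satisfies the condition.
- a row (acct_id=4): matches 3 b row(s) → 3 output row(s).
- a row (acct_id=7): no match → dropped.
- a row (acct_id=NULL): no match → dropped.
- a row (acct_id=3): matches 4 b row(s) → 4 output row(s).
- a row (acct_id=6): matches 2 b row(s) → 2 output row(s).
- a row (acct_id=7): no match → dropped.
After projecting and ordering:
a.holder | b.holder
Grace | Grace
Grace | Omar
Grace | Omar
Grace | Sara
Grace | Zane
Grace | Zane
Sara | Grace
Sara | Omar
Sara | Zane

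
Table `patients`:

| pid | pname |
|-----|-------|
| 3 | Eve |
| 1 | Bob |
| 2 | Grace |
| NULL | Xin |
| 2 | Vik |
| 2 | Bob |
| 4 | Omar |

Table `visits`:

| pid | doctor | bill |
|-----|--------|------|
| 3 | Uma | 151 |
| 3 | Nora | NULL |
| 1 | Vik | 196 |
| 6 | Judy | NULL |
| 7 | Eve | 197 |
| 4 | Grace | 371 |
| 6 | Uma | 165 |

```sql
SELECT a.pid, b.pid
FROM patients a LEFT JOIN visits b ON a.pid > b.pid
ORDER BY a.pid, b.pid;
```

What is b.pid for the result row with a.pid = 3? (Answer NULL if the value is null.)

1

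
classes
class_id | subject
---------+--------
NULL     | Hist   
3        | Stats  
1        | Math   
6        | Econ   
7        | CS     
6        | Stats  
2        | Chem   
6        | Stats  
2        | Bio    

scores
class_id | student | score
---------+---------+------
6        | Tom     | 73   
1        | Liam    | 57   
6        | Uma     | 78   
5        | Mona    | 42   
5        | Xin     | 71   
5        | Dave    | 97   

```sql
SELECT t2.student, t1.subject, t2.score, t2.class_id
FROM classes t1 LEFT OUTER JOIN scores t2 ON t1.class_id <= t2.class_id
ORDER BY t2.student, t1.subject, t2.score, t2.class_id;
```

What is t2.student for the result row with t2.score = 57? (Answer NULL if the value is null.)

Liam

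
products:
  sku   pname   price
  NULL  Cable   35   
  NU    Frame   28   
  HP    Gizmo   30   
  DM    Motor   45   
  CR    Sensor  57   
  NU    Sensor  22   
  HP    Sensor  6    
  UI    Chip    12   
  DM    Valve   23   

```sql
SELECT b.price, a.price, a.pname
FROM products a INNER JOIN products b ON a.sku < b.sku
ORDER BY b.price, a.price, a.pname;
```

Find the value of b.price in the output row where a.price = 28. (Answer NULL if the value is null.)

12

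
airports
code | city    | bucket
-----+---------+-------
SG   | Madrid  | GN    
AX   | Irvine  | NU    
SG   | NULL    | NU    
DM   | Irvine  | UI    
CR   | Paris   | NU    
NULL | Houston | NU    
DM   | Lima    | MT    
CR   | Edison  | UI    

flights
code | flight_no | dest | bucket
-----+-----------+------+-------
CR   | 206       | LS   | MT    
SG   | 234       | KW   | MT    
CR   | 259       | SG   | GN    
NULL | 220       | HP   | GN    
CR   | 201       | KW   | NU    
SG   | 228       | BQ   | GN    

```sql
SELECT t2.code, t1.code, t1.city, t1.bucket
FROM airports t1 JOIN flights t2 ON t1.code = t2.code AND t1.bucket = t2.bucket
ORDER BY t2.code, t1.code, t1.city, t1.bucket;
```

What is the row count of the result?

INNER JOIN keeps only pairs where the ON condition holds.
Matching on t1.code = t2.code AND t1.bucket = t2.bucket. A NULL in a compared column never satisfies the condition.
- t1[0] code=SG, bucket=GN → 1 match(es) in t2 → 1 row(s).
- t1[1] code=AX, bucket=NU → no match; dropped.
- t1[2] code=SG, bucket=NU → no match; dropped.
- t1[3] code=DM, bucket=UI → no match; dropped.
- t1[4] code=CR, bucket=NU → 1 match(es) in t2 → 1 row(s).
- t1[5] code=NULL, bucket=NU → no match; dropped.
- t1[6] code=DM, bucket=MT → no match; dropped.
- t1[7] code=CR, bucket=UI → no match; dropped.
Total: 2 rows.

2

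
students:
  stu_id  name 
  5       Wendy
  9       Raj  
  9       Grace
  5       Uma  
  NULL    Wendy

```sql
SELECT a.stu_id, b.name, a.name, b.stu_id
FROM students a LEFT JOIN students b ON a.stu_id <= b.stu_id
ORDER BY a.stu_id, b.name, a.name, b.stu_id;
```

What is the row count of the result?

LEFT JOIN keeps every row from `students a`; unmatched rows get NULL for `students b`'s columns.
Matching on a.stu_id <= b.stu_id. A NULL in a compared column never satisfies the condition.
Matched pairs: 12; unmatched a rows kept: 1.
Total: 12 matched + 1 padded = 13 rows.

13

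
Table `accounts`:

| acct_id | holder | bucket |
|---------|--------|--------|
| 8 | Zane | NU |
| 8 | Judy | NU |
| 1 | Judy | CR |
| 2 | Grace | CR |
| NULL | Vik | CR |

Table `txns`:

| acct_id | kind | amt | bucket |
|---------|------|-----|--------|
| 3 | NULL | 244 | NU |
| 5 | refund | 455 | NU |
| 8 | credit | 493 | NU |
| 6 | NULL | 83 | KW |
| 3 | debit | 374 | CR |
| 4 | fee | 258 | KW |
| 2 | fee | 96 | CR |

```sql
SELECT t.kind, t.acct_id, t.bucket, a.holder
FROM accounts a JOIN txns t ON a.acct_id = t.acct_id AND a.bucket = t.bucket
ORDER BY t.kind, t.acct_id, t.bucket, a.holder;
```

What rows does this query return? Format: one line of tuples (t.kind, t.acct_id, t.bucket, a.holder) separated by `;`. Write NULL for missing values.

INNER JOIN keeps only pairs where the ON condition holds.
Matching on a.acct_id = t.acct_id AND a.bucket = t.bucket. A NULL in a compared column never satisfies the condition.
- a (acct_id=8, bucket=NU) pairs with 1 row(s) of t.
- a (acct_id=8, bucket=NU) pairs with 1 row(s) of t.
- a (acct_id=1, bucket=CR) has no partner → excluded.
- a (acct_id=2, bucket=CR) pairs with 1 row(s) of t.
- a (acct_id=NULL, bucket=CR) has no partner → excluded.
After projecting and ordering:
t.kind | t.acct_id | t.bucket | a.holder
credit | 8 | NU | Judy
credit | 8 | NU | Zane
fee | 2 | CR | Grace

(credit, 8, NU, Judy); (credit, 8, NU, Zane); (fee, 2, CR, Grace)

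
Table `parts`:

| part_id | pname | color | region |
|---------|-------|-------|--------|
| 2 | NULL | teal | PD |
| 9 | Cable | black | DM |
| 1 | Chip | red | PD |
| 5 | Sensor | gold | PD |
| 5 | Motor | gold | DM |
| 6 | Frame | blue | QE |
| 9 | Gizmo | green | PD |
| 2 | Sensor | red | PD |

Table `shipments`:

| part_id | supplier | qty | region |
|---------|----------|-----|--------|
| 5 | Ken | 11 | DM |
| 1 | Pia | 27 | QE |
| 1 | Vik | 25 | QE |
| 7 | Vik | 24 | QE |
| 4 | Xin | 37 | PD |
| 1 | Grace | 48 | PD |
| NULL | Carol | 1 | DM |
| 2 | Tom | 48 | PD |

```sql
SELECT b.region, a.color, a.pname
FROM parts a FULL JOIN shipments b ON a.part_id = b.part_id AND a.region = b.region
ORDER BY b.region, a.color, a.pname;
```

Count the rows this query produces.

13

FULL OUTER JOIN keeps every row from both sides; unmatched rows get NULL for the other side's columns.
Matching on a.part_id = b.part_id AND a.region = b.region. A NULL in a compared column never satisfies the condition.
- a (part_id=2, region=PD) pairs with 1 row(s) of b.
- a (part_id=9, region=DM) has no partner → padded with NULL.
- a (part_id=1, region=PD) pairs with 1 row(s) of b.
- a (part_id=5, region=PD) has no partner → padded with NULL.
- a (part_id=5, region=DM) pairs with 1 row(s) of b.
- a (part_id=6, region=QE) has no partner → padded with NULL.
- a (part_id=9, region=PD) has no partner → padded with NULL.
- a (part_id=2, region=PD) pairs with 1 row(s) of b.
- 5 row(s) from b found no a partner → padded with NULL.
Total: 4 matched + 9 padded = 13 rows.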